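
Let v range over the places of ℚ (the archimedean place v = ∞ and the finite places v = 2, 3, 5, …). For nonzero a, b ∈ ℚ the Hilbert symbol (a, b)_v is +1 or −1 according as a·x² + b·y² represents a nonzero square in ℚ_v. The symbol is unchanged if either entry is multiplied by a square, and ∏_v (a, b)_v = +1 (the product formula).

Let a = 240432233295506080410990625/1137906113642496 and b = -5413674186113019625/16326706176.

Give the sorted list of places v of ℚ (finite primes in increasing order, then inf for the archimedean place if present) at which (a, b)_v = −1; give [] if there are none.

[7, 19]

(a, b) ≡ (27265, -7585) mod (ℚ^×)²; places V = {2, 3, 5, 7, 11, 19, 37, 41, ∞}.
(a,b)_41: α=3, u≡4; β=3, v≡36 (mod 41); (4|41)=+1, (36|41)=+1; sign (−1)^0·+1^3·+1^3 = +1.
(a,b)_37: α=2, u≡28; β=1, v≡5 (mod 37); (28|37)=+1, (5|37)=-1; sign (−1)^0·+1^1·-1^2 = +1.
(a,b)_5: α=5, u≡2; β=3, v≡3 (mod 5); (2|5)=-1, (3|5)=-1; sign (−1)^0·-1^3·-1^5 = +1.
(a,b)_7: α=1, u≡3; β=0, v≡5 (mod 7); (3|7)=-1, (5|7)=-1; sign (−1)^0·-1^0·-1^1 = -1.
(a,b)_3: α=-4, u≡1; β=-2, v≡2 (mod 3); (1|3)=+1, (2|3)=-1; sign (−1)^0·+1^-2·-1^-4 = +1.
(a,b)_2: α=-16, β=-10; u≡1, v≡7 (mod 8); ε(u)ε(v)=0·1, αω(v)=-16·0, βω(u)=-10·0; sum ≡ 0  ⇒  +1.
(a,b)_11: α=-8, u≡10; β=-6, v≡9 (mod 11); (10|11)=-1, (9|11)=+1; sign (−1)^0·-1^-6·+1^-8 = +1.
(a,b)_∞: sgn(27265)=+, sgn(-7585)=−, so +1.
(a,b)_19: α=11, u≡12; β=8, v≡12 (mod 19); (12|19)=-1, (12|19)=-1; sign (−1)^0·-1^8·-1^11 = -1.
(27265, -7585 / ℚ) ramifies at {7, 19}: a division algebra.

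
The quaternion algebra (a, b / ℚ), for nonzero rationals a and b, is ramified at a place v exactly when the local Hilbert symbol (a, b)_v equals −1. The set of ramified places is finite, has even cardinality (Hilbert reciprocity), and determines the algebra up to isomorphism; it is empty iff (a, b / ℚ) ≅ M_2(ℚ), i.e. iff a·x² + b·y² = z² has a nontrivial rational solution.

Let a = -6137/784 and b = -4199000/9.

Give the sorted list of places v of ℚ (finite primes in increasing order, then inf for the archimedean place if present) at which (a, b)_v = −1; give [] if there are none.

(a, b) ≡ (-17, -41990) mod (ℚ^×)²; places V = {2, 3, 5, 7, 13, 17, 19, ∞}.
(a,b)_13: α=0, u≡3; β=1, v≡7 (mod 13); (3|13)=+1, (7|13)=-1; sign (−1)^0·+1^1·-1^0 = +1.
(a,b)_17: α=1, u≡15; β=1, v≡3 (mod 17); (15|17)=+1, (3|17)=-1; sign (−1)^0·+1^1·-1^1 = -1.
(a,b)_∞: sgn(-17)=−, sgn(-41990)=−, so -1.
(a,b)_3: α=0, u≡1; β=-2, v≡1 (mod 3); (1|3)=+1, (1|3)=+1; sign (−1)^0·+1^-2·+1^0 = +1.
(a,b)_19: α=2, u≡8; β=1, v≡3 (mod 19); (8|19)=-1, (3|19)=-1; sign (−1)^0·-1^1·-1^2 = -1.
(a,b)_7: α=-2, u≡1; β=0, v≡3 (mod 7); (1|7)=+1, (3|7)=-1; sign (−1)^0·+1^0·-1^-2 = +1.
(a,b)_5: α=0, u≡2; β=3, v≡2 (mod 5); (2|5)=-1, (2|5)=-1; sign (−1)^0·-1^3·-1^0 = -1.
(a,b)_2: α=-4, β=3; u≡7, v≡5 (mod 8); ε(u)ε(v)=1·0, αω(v)=-4·1, βω(u)=3·0; sum ≡ 0  ⇒  +1.
Ram(-17, -41990) = {5, 17, 19, ∞}; no ℚ_5-point on the conic.

[5, 17, 19, inf]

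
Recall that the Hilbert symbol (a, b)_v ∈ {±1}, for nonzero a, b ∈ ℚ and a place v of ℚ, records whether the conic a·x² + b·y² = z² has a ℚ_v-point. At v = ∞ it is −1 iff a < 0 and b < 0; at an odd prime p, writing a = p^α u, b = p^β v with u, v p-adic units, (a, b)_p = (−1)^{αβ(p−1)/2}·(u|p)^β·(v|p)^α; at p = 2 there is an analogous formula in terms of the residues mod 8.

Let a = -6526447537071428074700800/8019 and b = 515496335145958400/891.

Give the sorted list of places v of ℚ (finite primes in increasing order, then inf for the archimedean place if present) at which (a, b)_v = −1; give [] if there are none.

[2, 11, 13, 19]

Mod squares: a ≡ -3874442, b ≡ 1937221. Check v ∈ {∞, 2, 3, 5, 11, 13, 17, 19, 23, 31, 37}.
v=5: a=5^2·(≡2), b=5^2·(≡1) mod 5; (2|5)=-1, (1|5)=+1; (−1)^{2·2·2}·(-1)^2·(+1)^2 = +1.
v=17: a=17^6·(≡5), b=17^4·(≡11) mod 17; (5|17)=-1, (11|17)=-1; (−1)^{6·4·8}·(-1)^4·(-1)^6 = +1.
v=23: a=23^1·(≡22), b=23^1·(≡9) mod 23; (22|23)=-1, (9|23)=+1; (−1)^{1·1·11}·(-1)^1·(+1)^1 = +1.
v=3: a=3^-6·(≡1), b=3^-4·(≡1) mod 3; (1|3)=+1, (1|3)=+1; (−1)^{-6·-4·1}·(+1)^-4·(+1)^-6 = +1.
v=11: a=11^-1·(≡4), b=11^-1·(≡9) mod 11; (4|11)=+1, (9|11)=+1; (−1)^{-1·-1·5}·(+1)^-1·(+1)^-1 = -1.
v=19: a=19^1·(≡11), b=19^1·(≡16) mod 19; (11|19)=+1, (16|19)=+1; (−1)^{1·1·9}·(+1)^1·(+1)^1 = -1.
v=37: a=37^4·(≡32), b=37^2·(≡33) mod 37; (32|37)=-1, (33|37)=+1; (−1)^{4·2·18}·(-1)^2·(+1)^4 = +1.
v=13: a=13^1·(≡1), b=13^1·(≡8) mod 13; (1|13)=+1, (8|13)=-1; (−1)^{1·1·6}·(+1)^1·(-1)^1 = -1.
v=2: v_2(a)=15, v_2(b)=10; units ≡ 3, 5 (mod 8); ε·ε+αω+βω = 1·0+15·1+10·1 ≡ 1  ⇒  (a,b)_2 = -1.
v=∞: -3874442 < 0 and 1937221 > 0  ⇒  (a,b)_∞ = +1.
v=31: a=31^1·(≡1), b=31^1·(≡24) mod 31; (1|31)=+1, (24|31)=-1; (−1)^{1·1·15}·(+1)^1·(-1)^1 = +1.
Ram(-3874442, 1937221) = {2, 11, 13, 19}; no ℚ_2-point on the conic.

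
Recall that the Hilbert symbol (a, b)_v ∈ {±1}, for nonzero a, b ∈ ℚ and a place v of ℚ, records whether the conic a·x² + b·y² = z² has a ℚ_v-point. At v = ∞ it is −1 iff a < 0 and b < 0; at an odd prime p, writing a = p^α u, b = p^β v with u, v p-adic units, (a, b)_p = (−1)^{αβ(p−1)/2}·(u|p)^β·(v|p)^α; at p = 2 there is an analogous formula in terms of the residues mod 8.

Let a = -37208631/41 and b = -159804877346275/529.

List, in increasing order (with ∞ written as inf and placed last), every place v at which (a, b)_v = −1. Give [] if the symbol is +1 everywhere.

[3, 19, 41, inf]

(a, b) ≡ (-4225911, -19) mod (ℚ^×)²; places V = {2, 3, 5, 7, 17, 19, 23, 41, 43, 47, ∞}.
(a,b)_3: α=1, u≡1; β=0, v≡2 (mod 3); (1|3)=+1, (2|3)=-1; sign (−1)^0·+1^0·-1^1 = -1.
(a,b)_2: α=0, β=0; u≡1, v≡5 (mod 8); ε(u)ε(v)=0·0, αω(v)=0·1, βω(u)=0·0; sum ≡ 0  ⇒  +1.
(a,b)_7: α=0, u≡5; β=2, v≡1 (mod 7); (5|7)=-1, (1|7)=+1; sign (−1)^0·-1^2·+1^0 = +1.
(a,b)_17: α=1, u≡1; β=0, v≡8 (mod 17); (1|17)=+1, (8|17)=+1; sign (−1)^0·+1^0·+1^1 = +1.
(a,b)_∞: sgn(-4225911)=−, sgn(-19)=−, so -1.
(a,b)_41: α=-1, u≡17; β=2, v≡24 (mod 41); (17|41)=-1, (24|41)=-1; sign (−1)^0·-1^2·-1^-1 = -1.
(a,b)_5: α=0, u≡4; β=2, v≡1 (mod 5); (4|5)=+1, (1|5)=+1; sign (−1)^0·+1^2·+1^0 = +1.
(a,b)_43: α=1, u≡14; β=2, v≡17 (mod 43); (14|43)=+1, (17|43)=+1; sign (−1)^0·+1^2·+1^1 = +1.
(a,b)_19: α=2, u≡14; β=1, v≡12 (mod 19); (14|19)=-1, (12|19)=-1; sign (−1)^0·-1^1·-1^2 = -1.
(a,b)_23: α=0, u≡21; β=-2, v≡18 (mod 23); (21|23)=-1, (18|23)=+1; sign (−1)^0·-1^-2·+1^0 = +1.
(a,b)_47: α=1, u≡40; β=2, v≡37 (mod 47); (40|47)=-1, (37|47)=+1; sign (−1)^0·-1^2·+1^1 = +1.
|Ram(-4225911, -19)| = 4, even; anisotropic at {3, 19, 41, ∞}.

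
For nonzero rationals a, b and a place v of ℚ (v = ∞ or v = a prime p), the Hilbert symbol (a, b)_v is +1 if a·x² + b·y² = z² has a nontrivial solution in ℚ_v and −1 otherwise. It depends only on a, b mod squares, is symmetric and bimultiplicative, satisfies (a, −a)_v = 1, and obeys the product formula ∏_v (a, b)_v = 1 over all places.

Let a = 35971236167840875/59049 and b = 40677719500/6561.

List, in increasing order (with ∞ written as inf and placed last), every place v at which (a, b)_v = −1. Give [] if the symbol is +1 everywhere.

(a, b) ≡ (115, 6355) mod (ℚ^×)²; places V = {2, 3, 5, 11, 23, 31, 41, ∞}.
(a,b)_41: α=2, u≡4; β=1, v≡16 (mod 41); (4|41)=+1, (16|41)=+1; sign (−1)^0·+1^1·+1^2 = +1.
(a,b)_3: α=-10, u≡1; β=-8, v≡1 (mod 3); (1|3)=+1, (1|3)=+1; sign (−1)^0·+1^-8·+1^-10 = +1.
(a,b)_∞: sgn(115)=+, sgn(6355)=+, so +1.
(a,b)_2: α=0, β=2; u≡3, v≡3 (mod 8); ε(u)ε(v)=1·1, αω(v)=0·1, βω(u)=2·1; sum ≡ 1  ⇒  -1.
(a,b)_23: α=3, u≡10; β=2, v≡10 (mod 23); (10|23)=-1, (10|23)=-1; sign (−1)^0·-1^2·-1^3 = -1.
(a,b)_11: α=4, u≡1; β=2, v≡6 (mod 11); (1|11)=+1, (6|11)=-1; sign (−1)^0·+1^2·-1^4 = +1.
(a,b)_5: α=3, u≡3; β=3, v≡1 (mod 5); (3|5)=-1, (1|5)=+1; sign (−1)^0·-1^3·+1^3 = -1.
(a,b)_31: α=2, u≡13; β=1, v≡19 (mod 31); (13|31)=-1, (19|31)=+1; sign (−1)^0·-1^1·+1^2 = -1.
(115, 6355 / ℚ) ramifies at {2, 5, 23, 31}: a division algebra.

[2, 5, 23, 31]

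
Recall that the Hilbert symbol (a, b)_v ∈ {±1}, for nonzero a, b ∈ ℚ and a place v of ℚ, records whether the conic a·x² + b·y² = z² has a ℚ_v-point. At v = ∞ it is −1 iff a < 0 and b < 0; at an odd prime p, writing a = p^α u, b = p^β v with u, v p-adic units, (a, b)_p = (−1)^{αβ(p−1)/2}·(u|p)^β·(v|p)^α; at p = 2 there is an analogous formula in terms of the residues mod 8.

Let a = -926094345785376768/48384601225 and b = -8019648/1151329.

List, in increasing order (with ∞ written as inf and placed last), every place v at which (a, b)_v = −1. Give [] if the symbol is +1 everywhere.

Mod squares: a ≡ -33, b ≡ -1547. Check v ∈ {∞, 2, 3, 5, 7, 11, 13, 17, 29, 37, 41, 47}.
v=2: v_2(a)=16, v_2(b)=6; units ≡ 7, 5 (mod 8); ε·ε+αω+βω = 1·0+16·1+6·0 ≡ 0  ⇒  (a,b)_2 = +1.
v=11: a=11^1·(≡6), b=11^0·(≡4) mod 11; (6|11)=-1, (4|11)=+1; (−1)^{1·0·5}·(-1)^0·(+1)^1 = +1.
v=3: a=3^5·(≡1), b=3^4·(≡1) mod 3; (1|3)=+1, (1|3)=+1; (−1)^{5·4·1}·(+1)^4·(+1)^5 = +1.
v=41: a=41^-2·(≡1), b=41^0·(≡35) mod 41; (1|41)=+1, (35|41)=-1; (−1)^{-2·0·20}·(+1)^0·(-1)^-2 = +1.
v=17: a=17^2·(≡2), b=17^1·(≡10) mod 17; (2|17)=+1, (10|17)=-1; (−1)^{2·1·8}·(+1)^1·(-1)^2 = +1.
v=37: a=37^-2·(≡28), b=37^-2·(≡12) mod 37; (28|37)=+1, (12|37)=+1; (−1)^{-2·-2·18}·(+1)^-2·(+1)^-2 = +1.
v=∞: -33 < 0 and -1547 < 0  ⇒  (a,b)_∞ = -1.
v=47: a=47^2·(≡24), b=47^0·(≡42) mod 47; (24|47)=+1, (42|47)=+1; (−1)^{2·0·23}·(+1)^0·(+1)^2 = +1.
v=29: a=29^-2·(≡1), b=29^-2·(≡2) mod 29; (1|29)=+1, (2|29)=-1; (−1)^{-2·-2·14}·(+1)^-2·(-1)^-2 = +1.
v=7: a=7^2·(≡1), b=7^1·(≡3) mod 7; (1|7)=+1, (3|7)=-1; (−1)^{2·1·3}·(+1)^1·(-1)^2 = +1.
v=5: a=5^-2·(≡3), b=5^0·(≡3) mod 5; (3|5)=-1, (3|5)=-1; (−1)^{-2·0·2}·(-1)^0·(-1)^-2 = +1.
v=13: a=13^2·(≡8), b=13^1·(≡11) mod 13; (8|13)=-1, (11|13)=-1; (−1)^{2·1·6}·(-1)^1·(-1)^2 = -1.
Ram(-33, -1547) = {13, ∞}; no ℚ_13-point on the conic.

[13, inf]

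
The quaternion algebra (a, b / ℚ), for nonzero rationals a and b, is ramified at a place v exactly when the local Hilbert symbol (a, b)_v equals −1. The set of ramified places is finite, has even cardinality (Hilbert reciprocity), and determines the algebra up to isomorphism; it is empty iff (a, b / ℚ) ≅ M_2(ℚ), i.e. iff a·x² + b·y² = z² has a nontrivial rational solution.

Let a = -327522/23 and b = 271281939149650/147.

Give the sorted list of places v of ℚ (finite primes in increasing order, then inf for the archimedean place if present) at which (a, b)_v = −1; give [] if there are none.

[2, 3]

Mod squares: a ≡ -44574, b ≡ 1008678. Check v ∈ {∞, 2, 3, 5, 7, 11, 13, 17, 19, 23, 29, 31}.
v=5: a=5^0·(≡1), b=5^2·(≡3) mod 5; (1|5)=+1, (3|5)=-1; (−1)^{0·2·2}·(+1)^2·(-1)^0 = +1.
v=29: a=29^0·(≡9), b=29^1·(≡21) mod 29; (9|29)=+1, (21|29)=-1; (−1)^{0·1·14}·(+1)^1·(-1)^0 = +1.
v=∞: -44574 < 0 and 1008678 > 0  ⇒  (a,b)_∞ = +1.
v=2: v_2(a)=1, v_2(b)=1; units ≡ 1, 3 (mod 8); ε·ε+αω+βω = 0·1+1·1+1·0 ≡ 1  ⇒  (a,b)_2 = -1.
v=23: a=23^-1·(≡21), b=23^2·(≡4) mod 23; (21|23)=-1, (4|23)=+1; (−1)^{-1·2·11}·(-1)^2·(+1)^-1 = +1.
v=17: a=17^1·(≡2), b=17^1·(≡1) mod 17; (2|17)=+1, (1|17)=+1; (−1)^{1·1·8}·(+1)^1·(+1)^1 = +1.
v=3: a=3^1·(≡1), b=3^-1·(≡1) mod 3; (1|3)=+1, (1|3)=+1; (−1)^{1·-1·1}·(+1)^-1·(+1)^1 = -1.
v=19: a=19^1·(≡13), b=19^2·(≡16) mod 19; (13|19)=-1, (16|19)=+1; (−1)^{1·2·9}·(-1)^2·(+1)^1 = +1.
v=31: a=31^0·(≡28), b=31^1·(≡25) mod 31; (28|31)=+1, (25|31)=+1; (−1)^{0·1·15}·(+1)^1·(+1)^0 = +1.
v=7: a=7^0·(≡4), b=7^-2·(≡3) mod 7; (4|7)=+1, (3|7)=-1; (−1)^{0·-2·3}·(+1)^-2·(-1)^0 = +1.
v=13: a=13^2·(≡9), b=13^2·(≡5) mod 13; (9|13)=+1, (5|13)=-1; (−1)^{2·2·6}·(+1)^2·(-1)^2 = +1.
v=11: a=11^0·(≡3), b=11^1·(≡7) mod 11; (3|11)=+1, (7|11)=-1; (−1)^{0·1·5}·(+1)^1·(-1)^0 = +1.
(-44574, 1008678 / ℚ) ramifies at {2, 3}: a division algebra.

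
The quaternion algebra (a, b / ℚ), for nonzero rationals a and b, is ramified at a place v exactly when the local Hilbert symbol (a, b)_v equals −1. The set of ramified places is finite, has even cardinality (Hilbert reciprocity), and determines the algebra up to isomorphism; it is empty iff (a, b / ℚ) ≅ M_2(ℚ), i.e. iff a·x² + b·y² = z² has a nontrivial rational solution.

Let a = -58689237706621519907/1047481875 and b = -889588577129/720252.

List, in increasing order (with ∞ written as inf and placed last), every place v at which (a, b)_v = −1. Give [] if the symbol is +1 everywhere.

Mod squares: a ≡ -129289433, b ≡ -39767. Check v ∈ {∞, 2, 3, 5, 7, 11, 13, 17, 19, 23, 29, 37, 41, 43, 47}.
v=2: v_2(a)=0, v_2(b)=-2; units ≡ 7, 1 (mod 8); ε·ε+αω+βω = 1·0+0·0+-2·0 ≡ 0  ⇒  (a,b)_2 = +1.
v=5: a=5^-4·(≡3), b=5^0·(≡3) mod 5; (3|5)=-1, (3|5)=-1; (−1)^{-4·0·2}·(-1)^0·(-1)^-4 = +1.
v=37: a=37^3·(≡6), b=37^2·(≡24) mod 37; (6|37)=-1, (24|37)=-1; (−1)^{3·2·18}·(-1)^2·(-1)^3 = -1.
v=47: a=47^1·(≡27), b=47^0·(≡32) mod 47; (27|47)=+1, (32|47)=+1; (−1)^{1·0·23}·(+1)^0·(+1)^1 = +1.
v=43: a=43^1·(≡6), b=43^0·(≡3) mod 43; (6|43)=+1, (3|43)=-1; (−1)^{1·0·21}·(+1)^0·(-1)^1 = -1.
v=13: a=13^1·(≡12), b=13^-1·(≡9) mod 13; (12|13)=+1, (9|13)=+1; (−1)^{1·-1·6}·(+1)^-1·(+1)^1 = +1.
v=29: a=29^2·(≡6), b=29^0·(≡15) mod 29; (6|29)=+1, (15|29)=-1; (−1)^{2·0·14}·(+1)^0·(-1)^2 = +1.
v=23: a=23^2·(≡5), b=23^1·(≡14) mod 23; (5|23)=-1, (14|23)=-1; (−1)^{2·1·11}·(-1)^1·(-1)^2 = -1.
v=∞: -129289433 < 0 and -39767 < 0  ⇒  (a,b)_∞ = -1.
v=7: a=7^3·(≡2), b=7^5·(≡6) mod 7; (2|7)=+1, (6|7)=-1; (−1)^{3·5·3}·(+1)^5·(-1)^3 = +1.
v=17: a=17^2·(≡16), b=17^0·(≡9) mod 17; (16|17)=+1, (9|17)=+1; (−1)^{2·0·8}·(+1)^0·(+1)^2 = +1.
v=19: a=19^-1·(≡15), b=19^-1·(≡1) mod 19; (15|19)=-1, (1|19)=+1; (−1)^{-1·-1·9}·(-1)^-1·(+1)^-1 = +1.
v=11: a=11^-2·(≡2), b=11^0·(≡9) mod 11; (2|11)=-1, (9|11)=+1; (−1)^{-2·0·5}·(-1)^0·(+1)^-2 = +1.
v=3: a=3^-6·(≡1), b=3^-6·(≡1) mod 3; (1|3)=+1, (1|3)=+1; (−1)^{-6·-6·1}·(+1)^-6·(+1)^-6 = +1.
v=41: a=41^0·(≡32), b=41^2·(≡24) mod 41; (32|41)=+1, (24|41)=-1; (−1)^{0·2·20}·(+1)^2·(-1)^0 = +1.
|Ram(-129289433, -39767)| = 4, even; anisotropic at {23, 37, 43, ∞}.

[23, 37, 43, inf]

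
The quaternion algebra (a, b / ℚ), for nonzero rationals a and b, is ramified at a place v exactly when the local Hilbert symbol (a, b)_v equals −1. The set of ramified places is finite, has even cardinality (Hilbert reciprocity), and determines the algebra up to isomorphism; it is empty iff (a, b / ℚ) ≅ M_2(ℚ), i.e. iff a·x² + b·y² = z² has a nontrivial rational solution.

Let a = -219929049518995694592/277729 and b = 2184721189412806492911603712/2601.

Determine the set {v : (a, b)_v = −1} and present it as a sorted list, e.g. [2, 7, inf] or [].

[13, 19, 23, 29]

(a, b) ≡ (-897, 224257) mod (ℚ^×)²; places V = {2, 3, 11, 13, 17, 19, 23, 29, 31, 37, ∞}.
(a,b)_∞: sgn(-897)=−, sgn(224257)=+, so +1.
(a,b)_29: α=2, u≡12; β=3, v≡26 (mod 29); (12|29)=-1, (26|29)=-1; sign (−1)^0·-1^3·-1^2 = -1.
(a,b)_19: α=2, u≡13; β=3, v≡9 (mod 19); (13|19)=-1, (9|19)=+1; sign (−1)^0·-1^3·+1^2 = -1.
(a,b)_3: α=3, u≡1; β=-2, v≡1 (mod 3); (1|3)=+1, (1|3)=+1; sign (−1)^0·+1^-2·+1^3 = +1.
(a,b)_37: α=2, u≡30; β=3, v≡28 (mod 37); (30|37)=+1, (28|37)=+1; sign (−1)^0·+1^3·+1^2 = +1.
(a,b)_23: α=3, u≡15; β=4, v≡7 (mod 23); (15|23)=-1, (7|23)=-1; sign (−1)^0·-1^4·-1^3 = -1.
(a,b)_11: α=2, u≡5; β=3, v≡9 (mod 11); (5|11)=+1, (9|11)=+1; sign (−1)^0·+1^3·+1^2 = +1.
(a,b)_2: α=10, β=12; u≡7, v≡1 (mod 8); ε(u)ε(v)=1·0, αω(v)=10·0, βω(u)=12·0; sum ≡ 0  ⇒  +1.
(a,b)_13: α=1, u≡10; β=2, v≡2 (mod 13); (10|13)=+1, (2|13)=-1; sign (−1)^0·+1^2·-1^1 = -1.
(a,b)_31: α=-2, u≡20; β=0, v≡30 (mod 31); (20|31)=+1, (30|31)=-1; sign (−1)^0·+1^0·-1^-2 = +1.
(a,b)_17: α=-2, u≡4; β=-2, v≡10 (mod 17); (4|17)=+1, (10|17)=-1; sign (−1)^0·+1^-2·-1^-2 = +1.
(-897, 224257 / ℚ) ramifies at {13, 19, 23, 29}: a division algebra.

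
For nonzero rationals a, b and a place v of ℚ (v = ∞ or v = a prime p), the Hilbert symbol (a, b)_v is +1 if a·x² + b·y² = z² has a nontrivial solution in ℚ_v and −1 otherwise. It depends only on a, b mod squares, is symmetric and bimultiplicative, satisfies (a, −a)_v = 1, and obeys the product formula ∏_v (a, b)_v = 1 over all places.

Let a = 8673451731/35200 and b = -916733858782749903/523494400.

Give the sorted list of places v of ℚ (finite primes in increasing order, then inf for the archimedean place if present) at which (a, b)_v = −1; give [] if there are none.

[11, 17]

(a, b) ≡ (1122, -23) mod (ℚ^×)²; places V = {2, 3, 5, 7, 11, 13, 17, 23, ∞}.
(a,b)_7: α=2, u≡4; β=4, v≡5 (mod 7); (4|7)=+1, (5|7)=-1; sign (−1)^0·+1^4·-1^2 = +1.
(a,b)_23: α=2, u≡9; β=3, v≡7 (mod 23); (9|23)=+1, (7|23)=-1; sign (−1)^0·+1^3·-1^2 = +1.
(a,b)_13: α=0, u≡1; β=-2, v≡12 (mod 13); (1|13)=+1, (12|13)=+1; sign (−1)^0·+1^-2·+1^0 = +1.
(a,b)_2: α=-7, β=-10; u≡1, v≡1 (mod 8); ε(u)ε(v)=0·0, αω(v)=-7·0, βω(u)=-10·0; sum ≡ 0  ⇒  +1.
(a,b)_3: α=9, u≡2; β=22, v≡1 (mod 3); (2|3)=-1, (1|3)=+1; sign (−1)^0·-1^22·+1^9 = +1.
(a,b)_5: α=-2, u≡2; β=-2, v≡2 (mod 5); (2|5)=-1, (2|5)=-1; sign (−1)^0·-1^-2·-1^-2 = +1.
(a,b)_∞: sgn(1122)=+, sgn(-23)=−, so +1.
(a,b)_11: α=-1, u≡1; β=-2, v≡6 (mod 11); (1|11)=+1, (6|11)=-1; sign (−1)^0·+1^-2·-1^-1 = -1.
(a,b)_17: α=1, u≡8; β=0, v≡7 (mod 17); (8|17)=+1, (7|17)=-1; sign (−1)^0·+1^0·-1^1 = -1.
Ram(1122, -23) = {11, 17}; no ℚ_11-point on the conic.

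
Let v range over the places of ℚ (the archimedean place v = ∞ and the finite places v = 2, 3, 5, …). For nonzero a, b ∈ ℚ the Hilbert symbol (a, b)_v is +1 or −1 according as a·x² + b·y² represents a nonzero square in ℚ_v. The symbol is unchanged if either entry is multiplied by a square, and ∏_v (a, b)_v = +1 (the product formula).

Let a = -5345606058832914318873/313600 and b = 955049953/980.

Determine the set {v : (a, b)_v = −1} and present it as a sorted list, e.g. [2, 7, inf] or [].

Mod squares: a ≡ -78793, b ≡ 4775249765. Check v ∈ {∞, 2, 3, 5, 7, 11, 13, 17, 19, 23, 29, 31}.
v=19: a=19^3·(≡14), b=19^1·(≡3) mod 19; (14|19)=-1, (3|19)=-1; (−1)^{3·1·9}·(-1)^1·(-1)^3 = -1.
v=23: a=23^2·(≡11), b=23^1·(≡4) mod 23; (11|23)=-1, (4|23)=+1; (−1)^{2·1·11}·(-1)^1·(+1)^2 = -1.
v=31: a=31^2·(≡8), b=31^1·(≡22) mod 31; (8|31)=+1, (22|31)=-1; (−1)^{2·1·15}·(+1)^1·(-1)^2 = +1.
v=∞: -78793 < 0 and 4775249765 > 0  ⇒  (a,b)_∞ = +1.
v=7: a=7^-2·(≡6), b=7^-2·(≡3) mod 7; (6|7)=-1, (3|7)=-1; (−1)^{-2·-2·3}·(-1)^-2·(-1)^-2 = +1.
v=11: a=11^1·(≡5), b=11^1·(≡9) mod 11; (5|11)=+1, (9|11)=+1; (−1)^{1·1·5}·(+1)^1·(+1)^1 = -1.
v=3: a=3^2·(≡2), b=3^0·(≡2) mod 3; (2|3)=-1, (2|3)=-1; (−1)^{2·0·1}·(-1)^0·(-1)^2 = +1.
v=2: v_2(a)=-8, v_2(b)=-2; units ≡ 7, 5 (mod 8); ε·ε+αω+βω = 1·0+-8·1+-2·0 ≡ 0  ⇒  (a,b)_2 = +1.
v=13: a=13^3·(≡12), b=13^1·(≡3) mod 13; (12|13)=+1, (3|13)=+1; (−1)^{3·1·6}·(+1)^1·(+1)^3 = +1.
v=5: a=5^-2·(≡3), b=5^-1·(≡3) mod 5; (3|5)=-1, (3|5)=-1; (−1)^{-2·-1·2}·(-1)^-1·(-1)^-2 = -1.
v=29: a=29^3·(≡22), b=29^1·(≡13) mod 29; (22|29)=+1, (13|29)=+1; (−1)^{3·1·14}·(+1)^1·(+1)^3 = +1.
v=17: a=17^2·(≡2), b=17^1·(≡11) mod 17; (2|17)=+1, (11|17)=-1; (−1)^{2·1·8}·(+1)^1·(-1)^2 = +1.
(-78793, 4775249765 / ℚ) ramifies at {5, 11, 19, 23}: a division algebra.

[5, 11, 19, 23]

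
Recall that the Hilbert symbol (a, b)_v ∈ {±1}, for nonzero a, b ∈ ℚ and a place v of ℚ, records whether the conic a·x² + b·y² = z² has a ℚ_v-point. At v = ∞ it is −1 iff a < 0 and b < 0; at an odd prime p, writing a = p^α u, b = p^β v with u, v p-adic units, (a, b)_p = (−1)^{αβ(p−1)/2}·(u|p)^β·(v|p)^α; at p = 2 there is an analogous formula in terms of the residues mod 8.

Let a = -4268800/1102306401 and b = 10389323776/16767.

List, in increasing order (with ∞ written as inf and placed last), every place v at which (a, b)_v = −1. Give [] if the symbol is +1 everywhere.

[2, 29]

Mod squares: a ≡ -667, b ≡ 17342. Check v ∈ {∞, 2, 3, 5, 7, 13, 17, 23, 29, 31}.
v=23: a=23^1·(≡17), b=23^-1·(≡2) mod 23; (17|23)=-1, (2|23)=+1; (−1)^{1·-1·11}·(-1)^-1·(+1)^1 = +1.
v=5: a=5^2·(≡3), b=5^0·(≡3) mod 5; (3|5)=-1, (3|5)=-1; (−1)^{2·0·2}·(-1)^0·(-1)^2 = +1.
v=29: a=29^1·(≡22), b=29^3·(≡18) mod 29; (22|29)=+1, (18|29)=-1; (−1)^{1·3·14}·(+1)^3·(-1)^1 = -1.
v=13: a=13^0·(≡10), b=13^1·(≡6) mod 13; (10|13)=+1, (6|13)=-1; (−1)^{0·1·6}·(+1)^1·(-1)^0 = +1.
v=3: a=3^-4·(≡2), b=3^-6·(≡2) mod 3; (2|3)=-1, (2|3)=-1; (−1)^{-4·-6·1}·(-1)^-6·(-1)^-4 = +1.
v=∞: -667 < 0 and 17342 > 0  ⇒  (a,b)_∞ = +1.
v=7: a=7^-2·(≡5), b=7^0·(≡3) mod 7; (5|7)=-1, (3|7)=-1; (−1)^{-2·0·3}·(-1)^0·(-1)^-2 = +1.
v=2: v_2(a)=8, v_2(b)=15; units ≡ 5, 7 (mod 8); ε·ε+αω+βω = 0·1+8·0+15·1 ≡ 1  ⇒  (a,b)_2 = -1.
v=31: a=31^-2·(≡21), b=31^0·(≡26) mod 31; (21|31)=-1, (26|31)=-1; (−1)^{-2·0·15}·(-1)^0·(-1)^-2 = +1.
v=17: a=17^-2·(≡9), b=17^0·(≡16) mod 17; (9|17)=+1, (16|17)=+1; (−1)^{-2·0·8}·(+1)^0·(+1)^-2 = +1.
Ram(-667, 17342) = {2, 29}; no ℚ_2-point on the conic.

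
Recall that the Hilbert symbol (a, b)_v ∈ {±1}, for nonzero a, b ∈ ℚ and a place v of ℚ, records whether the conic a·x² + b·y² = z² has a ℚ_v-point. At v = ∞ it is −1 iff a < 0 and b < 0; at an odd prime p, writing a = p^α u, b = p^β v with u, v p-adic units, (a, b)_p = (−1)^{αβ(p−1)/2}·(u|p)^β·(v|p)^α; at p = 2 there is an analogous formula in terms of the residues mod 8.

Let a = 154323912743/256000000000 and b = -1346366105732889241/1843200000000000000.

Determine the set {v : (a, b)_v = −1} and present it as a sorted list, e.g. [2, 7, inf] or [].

[5, 13]

(a, b) ≡ (1430, -2) mod (ℚ^×)²; places V = {2, 3, 5, 7, 11, 13, 19, ∞}.
(a,b)_13: α=3, u≡7; β=6, v≡5 (mod 13); (7|13)=-1, (5|13)=-1; sign (−1)^0·-1^6·-1^3 = -1.
(a,b)_7: α=2, u≡2; β=2, v≡6 (mod 7); (2|7)=+1, (6|7)=-1; sign (−1)^0·+1^2·-1^2 = +1.
(a,b)_5: α=-9, u≡4; β=-14, v≡3 (mod 5); (4|5)=+1, (3|5)=-1; sign (−1)^0·+1^-14·-1^-9 = -1.
(a,b)_2: α=-17, β=-25; u≡3, v≡7 (mod 8); ε(u)ε(v)=1·1, αω(v)=-17·0, βω(u)=-25·1; sum ≡ 0  ⇒  +1.
(a,b)_3: α=0, u≡2; β=-2, v≡1 (mod 3); (2|3)=-1, (1|3)=+1; sign (−1)^0·-1^-2·+1^0 = +1.
(a,b)_11: α=1, u≡9; β=2, v≡9 (mod 11); (9|11)=+1, (9|11)=+1; sign (−1)^0·+1^2·+1^1 = +1.
(a,b)_19: α=4, u≡16; β=6, v≡5 (mod 19); (16|19)=+1, (5|19)=+1; sign (−1)^0·+1^6·+1^4 = +1.
(a,b)_∞: sgn(1430)=+, sgn(-2)=−, so +1.
(1430, -2 / ℚ) ramifies at {5, 13}: a division algebra.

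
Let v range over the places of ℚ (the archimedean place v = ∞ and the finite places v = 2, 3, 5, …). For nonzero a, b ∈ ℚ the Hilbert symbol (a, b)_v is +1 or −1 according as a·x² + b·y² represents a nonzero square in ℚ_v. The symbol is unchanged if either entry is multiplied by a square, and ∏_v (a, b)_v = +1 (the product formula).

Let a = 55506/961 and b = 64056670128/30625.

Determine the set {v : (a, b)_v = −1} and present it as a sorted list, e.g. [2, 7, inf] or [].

(a, b) ≡ (66, 3) mod (ℚ^×)²; places V = {2, 3, 5, 7, 11, 29, 31, 41, ∞}.
(a,b)_11: α=1, u≡2; β=2, v≡4 (mod 11); (2|11)=-1, (4|11)=+1; sign (−1)^0·-1^2·+1^1 = +1.
(a,b)_41: α=0, u≡36; β=2, v≡7 (mod 41); (36|41)=+1, (7|41)=-1; sign (−1)^0·+1^2·-1^0 = +1.
(a,b)_∞: sgn(66)=+, sgn(3)=+, so +1.
(a,b)_3: α=1, u≡1; β=9, v≡1 (mod 3); (1|3)=+1, (1|3)=+1; sign (−1)^1·+1^9·+1^1 = -1.
(a,b)_29: α=2, u≡2; β=0, v≡2 (mod 29); (2|29)=-1, (2|29)=-1; sign (−1)^0·-1^0·-1^2 = +1.
(a,b)_2: α=1, β=4; u≡1, v≡3 (mod 8); ε(u)ε(v)=0·1, αω(v)=1·1, βω(u)=4·0; sum ≡ 1  ⇒  -1.
(a,b)_31: α=-2, u≡16; β=0, v≡24 (mod 31); (16|31)=+1, (24|31)=-1; sign (−1)^0·+1^0·-1^-2 = +1.
(a,b)_5: α=0, u≡1; β=-4, v≡2 (mod 5); (1|5)=+1, (2|5)=-1; sign (−1)^0·+1^-4·-1^0 = +1.
(a,b)_7: α=0, u≡5; β=-2, v≡5 (mod 7); (5|7)=-1, (5|7)=-1; sign (−1)^0·-1^-2·-1^0 = +1.
Ram(66, 3) = {2, 3}; no ℚ_2-point on the conic.

[2, 3]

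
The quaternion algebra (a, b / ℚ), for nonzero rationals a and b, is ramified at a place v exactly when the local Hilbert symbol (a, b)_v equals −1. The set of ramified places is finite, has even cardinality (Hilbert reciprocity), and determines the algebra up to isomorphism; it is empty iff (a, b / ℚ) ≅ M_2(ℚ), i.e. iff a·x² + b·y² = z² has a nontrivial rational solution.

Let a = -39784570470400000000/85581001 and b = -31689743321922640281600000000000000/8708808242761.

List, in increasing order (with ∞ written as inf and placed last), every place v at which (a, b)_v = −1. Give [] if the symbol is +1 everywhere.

[3, inf]

(a, b) ≡ (-19, -969) mod (ℚ^×)²; places V = {2, 3, 5, 7, 11, 13, 17, 19, 29, ∞}.
(a,b)_7: α=2, u≡2; β=2, v≡4 (mod 7); (2|7)=+1, (4|7)=+1; sign (−1)^0·+1^2·+1^2 = +1.
(a,b)_13: α=0, u≡2; β=2, v≡8 (mod 13); (2|13)=-1, (8|13)=-1; sign (−1)^0·-1^2·-1^0 = +1.
(a,b)_17: α=2, u≡15; β=3, v≡5 (mod 17); (15|17)=+1, (5|17)=-1; sign (−1)^0·+1^3·-1^2 = +1.
(a,b)_2: α=20, β=34; u≡5, v≡7 (mod 8); ε(u)ε(v)=0·1, αω(v)=20·0, βω(u)=34·1; sum ≡ 0  ⇒  +1.
(a,b)_3: α=0, u≡2; β=1, v≡1 (mod 3); (2|3)=-1, (1|3)=+1; sign (−1)^0·-1^1·+1^0 = -1.
(a,b)_19: α=3, u≡14; β=5, v≡4 (mod 19); (14|19)=-1, (4|19)=+1; sign (−1)^1·-1^5·+1^3 = +1.
(a,b)_11: α=-2, u≡1; β=-4, v≡6 (mod 11); (1|11)=+1, (6|11)=-1; sign (−1)^0·+1^-4·-1^-2 = +1.
(a,b)_∞: sgn(-19)=−, sgn(-969)=−, so -1.
(a,b)_5: α=8, u≡1; β=14, v≡1 (mod 5); (1|5)=+1, (1|5)=+1; sign (−1)^0·+1^14·+1^8 = +1.
(a,b)_29: α=-4, u≡2; β=-6, v≡19 (mod 29); (2|29)=-1, (19|29)=-1; sign (−1)^0·-1^-6·-1^-4 = +1.
(-19, -969 / ℚ) ramifies at {3, ∞}: a division algebra.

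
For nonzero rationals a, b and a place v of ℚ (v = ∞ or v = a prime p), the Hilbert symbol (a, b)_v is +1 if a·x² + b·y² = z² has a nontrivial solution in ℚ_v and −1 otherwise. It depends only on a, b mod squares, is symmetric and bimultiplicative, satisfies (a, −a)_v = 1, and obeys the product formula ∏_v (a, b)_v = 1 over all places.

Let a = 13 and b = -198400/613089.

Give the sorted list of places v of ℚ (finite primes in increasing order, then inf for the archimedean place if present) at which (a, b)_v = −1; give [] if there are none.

[13, 31]

(a, b) ≡ (13, -31) mod (ℚ^×)²; places V = {2, 3, 5, 13, 29, 31, ∞}.
(a,b)_3: α=0, u≡1; β=-6, v≡2 (mod 3); (1|3)=+1, (2|3)=-1; sign (−1)^0·+1^-6·-1^0 = +1.
(a,b)_∞: sgn(13)=+, sgn(-31)=−, so +1.
(a,b)_2: α=0, β=8; u≡5, v≡1 (mod 8); ε(u)ε(v)=0·0, αω(v)=0·0, βω(u)=8·1; sum ≡ 0  ⇒  +1.
(a,b)_13: α=1, u≡1; β=0, v≡5 (mod 13); (1|13)=+1, (5|13)=-1; sign (−1)^0·+1^0·-1^1 = -1.
(a,b)_31: α=0, u≡13; β=1, v≡24 (mod 31); (13|31)=-1, (24|31)=-1; sign (−1)^0·-1^1·-1^0 = -1.
(a,b)_5: α=0, u≡3; β=2, v≡1 (mod 5); (3|5)=-1, (1|5)=+1; sign (−1)^0·-1^2·+1^0 = +1.
(a,b)_29: α=0, u≡13; β=-2, v≡19 (mod 29); (13|29)=+1, (19|29)=-1; sign (−1)^0·+1^-2·-1^0 = +1.
|Ram(13, -31)| = 2, even; anisotropic at {13, 31}.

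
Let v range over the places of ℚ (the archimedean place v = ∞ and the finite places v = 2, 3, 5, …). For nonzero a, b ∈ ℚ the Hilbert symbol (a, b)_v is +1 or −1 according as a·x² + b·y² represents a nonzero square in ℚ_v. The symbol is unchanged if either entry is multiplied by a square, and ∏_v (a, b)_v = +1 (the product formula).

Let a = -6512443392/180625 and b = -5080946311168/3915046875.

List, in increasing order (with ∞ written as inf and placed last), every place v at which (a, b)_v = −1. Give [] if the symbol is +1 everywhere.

Mod squares: a ≡ -3, b ≡ -21. Check v ∈ {∞, 2, 3, 5, 7, 13, 17}.
v=5: a=5^-4·(≡2), b=5^-6·(≡4) mod 5; (2|5)=-1, (4|5)=+1; (−1)^{-4·-6·2}·(-1)^-6·(+1)^-4 = +1.
v=∞: -3 < 0 and -21 < 0  ⇒  (a,b)_∞ = -1.
v=13: a=13^2·(≡10), b=13^2·(≡11) mod 13; (10|13)=+1, (11|13)=-1; (−1)^{2·2·6}·(+1)^2·(-1)^2 = +1.
v=3: a=3^1·(≡2), b=3^-1·(≡2) mod 3; (2|3)=-1, (2|3)=-1; (−1)^{1·-1·1}·(-1)^-1·(-1)^1 = -1.
v=17: a=17^-2·(≡6), b=17^-4·(≡4) mod 17; (6|17)=-1, (4|17)=+1; (−1)^{-2·-4·8}·(-1)^-4·(+1)^-2 = +1.
v=2: v_2(a)=18, v_2(b)=32; units ≡ 5, 3 (mod 8); ε·ε+αω+βω = 0·1+18·1+32·1 ≡ 0  ⇒  (a,b)_2 = +1.
v=7: a=7^2·(≡1), b=7^1·(≡2) mod 7; (1|7)=+1, (2|7)=+1; (−1)^{2·1·3}·(+1)^1·(+1)^2 = +1.
|Ram(-3, -21)| = 2, even; anisotropic at {3, ∞}.

[3, inf]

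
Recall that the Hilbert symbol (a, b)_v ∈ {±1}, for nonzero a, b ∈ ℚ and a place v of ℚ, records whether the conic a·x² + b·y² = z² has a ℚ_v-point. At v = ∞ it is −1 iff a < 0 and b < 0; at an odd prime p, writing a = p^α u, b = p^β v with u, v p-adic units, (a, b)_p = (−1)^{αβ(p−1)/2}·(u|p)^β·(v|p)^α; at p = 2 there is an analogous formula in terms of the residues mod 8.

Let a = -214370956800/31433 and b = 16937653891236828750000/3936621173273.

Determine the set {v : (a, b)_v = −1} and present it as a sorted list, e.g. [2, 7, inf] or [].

[2, 17]

(a, b) ≡ (-3094, 595) mod (ℚ^×)²; places V = {2, 3, 5, 7, 11, 13, 17, 19, 23, 31, 43, ∞}.
(a,b)_11: α=2, u≡6; β=2, v≡3 (mod 11); (6|11)=-1, (3|11)=+1; sign (−1)^0·-1^2·+1^2 = +1.
(a,b)_3: α=2, u≡2; β=2, v≡1 (mod 3); (2|3)=-1, (1|3)=+1; sign (−1)^0·-1^2·+1^2 = +1.
(a,b)_∞: sgn(-3094)=−, sgn(595)=+, so +1.
(a,b)_43: α=-2, u≡37; β=-2, v≡40 (mod 43); (37|43)=-1, (40|43)=+1; sign (−1)^0·-1^-2·+1^-2 = +1.
(a,b)_7: α=1, u≡3; β=7, v≡4 (mod 7); (3|7)=-1, (4|7)=+1; sign (−1)^1·-1^7·+1^1 = +1.
(a,b)_5: α=2, u≡1; β=7, v≡1 (mod 5); (1|5)=+1, (1|5)=+1; sign (−1)^0·+1^7·+1^2 = +1.
(a,b)_13: α=3, u≡1; β=4, v≡10 (mod 13); (1|13)=+1, (10|13)=+1; sign (−1)^0·+1^4·+1^3 = +1.
(a,b)_19: α=0, u≡14; β=-4, v≡5 (mod 19); (14|19)=-1, (5|19)=+1; sign (−1)^0·-1^-4·+1^0 = +1.
(a,b)_31: α=0, u≡26; β=-2, v≡17 (mod 31); (26|31)=-1, (17|31)=-1; sign (−1)^0·-1^-2·-1^0 = +1.
(a,b)_23: α=0, u≡19; β=2, v≡22 (mod 23); (19|23)=-1, (22|23)=-1; sign (−1)^0·-1^2·-1^0 = +1.
(a,b)_17: α=-1, u≡10; β=-1, v≡16 (mod 17); (10|17)=-1, (16|17)=+1; sign (−1)^0·-1^-1·+1^-1 = -1.
(a,b)_2: α=9, β=4; u≡5, v≡3 (mod 8); ε(u)ε(v)=0·1, αω(v)=9·1, βω(u)=4·1; sum ≡ 1  ⇒  -1.
|Ram(-3094, 595)| = 2, even; anisotropic at {2, 17}.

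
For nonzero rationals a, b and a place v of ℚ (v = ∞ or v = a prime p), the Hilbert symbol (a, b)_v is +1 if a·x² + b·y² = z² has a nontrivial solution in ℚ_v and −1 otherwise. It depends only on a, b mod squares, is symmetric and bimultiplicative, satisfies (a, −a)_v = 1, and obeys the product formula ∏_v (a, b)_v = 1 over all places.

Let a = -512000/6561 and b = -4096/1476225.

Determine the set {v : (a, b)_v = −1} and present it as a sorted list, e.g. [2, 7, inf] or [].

[2, inf]

Mod squares: a ≡ -5, b ≡ -1. Check v ∈ {∞, 2, 3, 5}.
v=2: v_2(a)=12, v_2(b)=12; units ≡ 3, 7 (mod 8); ε·ε+αω+βω = 1·1+12·0+12·1 ≡ 1  ⇒  (a,b)_2 = -1.
v=3: a=3^-8·(≡1), b=3^-10·(≡2) mod 3; (1|3)=+1, (2|3)=-1; (−1)^{-8·-10·1}·(+1)^-10·(-1)^-8 = +1.
v=∞: -5 < 0 and -1 < 0  ⇒  (a,b)_∞ = -1.
v=5: a=5^3·(≡4), b=5^-2·(≡1) mod 5; (4|5)=+1, (1|5)=+1; (−1)^{3·-2·2}·(+1)^-2·(+1)^3 = +1.
(-5, -1 / ℚ) ramifies at {2, ∞}: a division algebra.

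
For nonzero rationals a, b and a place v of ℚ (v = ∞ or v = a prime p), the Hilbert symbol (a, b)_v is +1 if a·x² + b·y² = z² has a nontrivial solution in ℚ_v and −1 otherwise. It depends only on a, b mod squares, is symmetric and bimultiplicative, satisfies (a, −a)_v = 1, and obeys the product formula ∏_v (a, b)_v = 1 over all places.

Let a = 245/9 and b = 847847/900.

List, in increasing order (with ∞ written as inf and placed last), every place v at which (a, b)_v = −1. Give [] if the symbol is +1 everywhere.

[5, 13]

(a, b) ≡ (5, 143) mod (ℚ^×)²; places V = {2, 3, 5, 7, 11, 13, ∞}.
(a,b)_7: α=2, u≡6; β=2, v≡5 (mod 7); (6|7)=-1, (5|7)=-1; sign (−1)^0·-1^2·-1^2 = +1.
(a,b)_5: α=1, u≡1; β=-2, v≡2 (mod 5); (1|5)=+1, (2|5)=-1; sign (−1)^0·+1^-2·-1^1 = -1.
(a,b)_2: α=0, β=-2; u≡5, v≡7 (mod 8); ε(u)ε(v)=0·1, αω(v)=0·0, βω(u)=-2·1; sum ≡ 0  ⇒  +1.
(a,b)_11: α=0, u≡4; β=3, v≡6 (mod 11); (4|11)=+1, (6|11)=-1; sign (−1)^0·+1^3·-1^0 = +1.
(a,b)_3: α=-2, u≡2; β=-2, v≡2 (mod 3); (2|3)=-1, (2|3)=-1; sign (−1)^0·-1^-2·-1^-2 = +1.
(a,b)_13: α=0, u≡7; β=1, v≡8 (mod 13); (7|13)=-1, (8|13)=-1; sign (−1)^0·-1^1·-1^0 = -1.
(a,b)_∞: sgn(5)=+, sgn(143)=+, so +1.
Ram(5, 143) = {5, 13}; no ℚ_5-point on the conic.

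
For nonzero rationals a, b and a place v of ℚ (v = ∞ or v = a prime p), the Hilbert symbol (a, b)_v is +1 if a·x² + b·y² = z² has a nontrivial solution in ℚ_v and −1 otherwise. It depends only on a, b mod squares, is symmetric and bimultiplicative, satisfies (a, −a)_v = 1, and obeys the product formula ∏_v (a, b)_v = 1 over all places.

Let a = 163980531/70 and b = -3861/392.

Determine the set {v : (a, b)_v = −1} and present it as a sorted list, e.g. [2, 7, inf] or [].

[2, 3, 5, 7]

Mod squares: a ≡ 770, b ≡ -858. Check v ∈ {∞, 2, 3, 5, 7, 11, 13}.
v=2: v_2(a)=-1, v_2(b)=-3; units ≡ 1, 3 (mod 8); ε·ε+αω+βω = 0·1+-1·1+-3·0 ≡ 1  ⇒  (a,b)_2 = -1.
v=3: a=3^6·(≡2), b=3^3·(≡2) mod 3; (2|3)=-1, (2|3)=-1; (−1)^{6·3·1}·(-1)^3·(-1)^6 = -1.
v=∞: 770 > 0 and -858 < 0  ⇒  (a,b)_∞ = +1.
v=11: a=11^3·(≡3), b=11^1·(≡8) mod 11; (3|11)=+1, (8|11)=-1; (−1)^{3·1·5}·(+1)^1·(-1)^3 = +1.
v=5: a=5^-1·(≡4), b=5^0·(≡2) mod 5; (4|5)=+1, (2|5)=-1; (−1)^{-1·0·2}·(+1)^0·(-1)^-1 = -1.
v=7: a=7^-1·(≡5), b=7^-2·(≡3) mod 7; (5|7)=-1, (3|7)=-1; (−1)^{-1·-2·3}·(-1)^-2·(-1)^-1 = -1.
v=13: a=13^2·(≡1), b=13^1·(≡1) mod 13; (1|13)=+1, (1|13)=+1; (−1)^{2·1·6}·(+1)^1·(+1)^2 = +1.
|Ram(770, -858)| = 4, even; anisotropic at {2, 3, 5, 7}.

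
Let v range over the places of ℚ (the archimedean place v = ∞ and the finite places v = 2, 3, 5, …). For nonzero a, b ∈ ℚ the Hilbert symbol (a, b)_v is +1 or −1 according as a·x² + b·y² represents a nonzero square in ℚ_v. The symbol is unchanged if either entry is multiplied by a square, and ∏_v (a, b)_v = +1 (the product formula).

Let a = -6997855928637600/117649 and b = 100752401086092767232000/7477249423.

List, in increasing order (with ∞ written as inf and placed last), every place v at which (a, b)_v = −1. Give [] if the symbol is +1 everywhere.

(a, b) ≡ (-26, 17290) mod (ℚ^×)²; places V = {2, 3, 5, 7, 13, 19, 23, 29, 41, ∞}.
(a,b)_41: α=2, u≡13; β=0, v≡7 (mod 41); (13|41)=-1, (7|41)=-1; sign (−1)^0·-1^0·-1^2 = +1.
(a,b)_∞: sgn(-26)=−, sgn(17290)=+, so +1.
(a,b)_7: α=-6, u≡2; β=-5, v≡6 (mod 7); (2|7)=+1, (6|7)=-1; sign (−1)^0·+1^-5·-1^-6 = +1.
(a,b)_23: α=0, u≡5; β=-2, v≡14 (mod 23); (5|23)=-1, (14|23)=-1; sign (−1)^0·-1^-2·-1^0 = +1.
(a,b)_13: α=3, u≡11; β=5, v≡9 (mod 13); (11|13)=-1, (9|13)=+1; sign (−1)^0·-1^5·+1^3 = -1.
(a,b)_5: α=2, u≡4; β=3, v≡2 (mod 5); (4|5)=+1, (2|5)=-1; sign (−1)^0·+1^3·-1^2 = +1.
(a,b)_3: α=8, u≡1; β=20, v≡1 (mod 3); (1|3)=+1, (1|3)=+1; sign (−1)^0·+1^20·+1^8 = +1.
(a,b)_19: α=2, u≡15; β=1, v≡17 (mod 19); (15|19)=-1, (17|19)=+1; sign (−1)^0·-1^1·+1^2 = -1.
(a,b)_29: α=0, u≡3; β=-2, v≡7 (mod 29); (3|29)=-1, (7|29)=+1; sign (−1)^0·-1^-2·+1^0 = +1.
(a,b)_2: α=5, β=15; u≡3, v≡5 (mod 8); ε(u)ε(v)=1·0, αω(v)=5·1, βω(u)=15·1; sum ≡ 0  ⇒  +1.
|Ram(-26, 17290)| = 2, even; anisotropic at {13, 19}.

[13, 19]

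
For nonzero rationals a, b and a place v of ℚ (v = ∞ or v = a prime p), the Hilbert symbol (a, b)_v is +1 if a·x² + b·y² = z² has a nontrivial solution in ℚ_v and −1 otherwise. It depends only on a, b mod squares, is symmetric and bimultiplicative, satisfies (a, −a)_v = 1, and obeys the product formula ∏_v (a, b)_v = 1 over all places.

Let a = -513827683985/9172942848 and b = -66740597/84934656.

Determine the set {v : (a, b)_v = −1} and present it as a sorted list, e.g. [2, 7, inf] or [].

[5, 11, 19, inf]

(a, b) ≡ (-1995, -77) mod (ℚ^×)²; places V = {2, 3, 5, 7, 11, 19, ∞}.
(a,b)_∞: sgn(-1995)=−, sgn(-77)=−, so -1.
(a,b)_3: α=-7, u≡1; β=-4, v≡1 (mod 3); (1|3)=+1, (1|3)=+1; sign (−1)^0·+1^-4·+1^-7 = +1.
(a,b)_5: α=1, u≡1; β=0, v≡3 (mod 5); (1|5)=+1, (3|5)=-1; sign (−1)^0·+1^0·-1^1 = -1.
(a,b)_2: α=-22, β=-20; u≡5, v≡3 (mod 8); ε(u)ε(v)=0·1, αω(v)=-22·1, βω(u)=-20·1; sum ≡ 0  ⇒  +1.
(a,b)_11: α=2, u≡7; β=1, v≡5 (mod 11); (7|11)=-1, (5|11)=+1; sign (−1)^0·-1^1·+1^2 = -1.
(a,b)_19: α=5, u≡9; β=2, v≡12 (mod 19); (9|19)=+1, (12|19)=-1; sign (−1)^0·+1^2·-1^5 = -1.
(a,b)_7: α=3, u≡2; β=5, v≡6 (mod 7); (2|7)=+1, (6|7)=-1; sign (−1)^1·+1^5·-1^3 = +1.
(-1995, -77 / ℚ) ramifies at {5, 11, 19, ∞}: a division algebra.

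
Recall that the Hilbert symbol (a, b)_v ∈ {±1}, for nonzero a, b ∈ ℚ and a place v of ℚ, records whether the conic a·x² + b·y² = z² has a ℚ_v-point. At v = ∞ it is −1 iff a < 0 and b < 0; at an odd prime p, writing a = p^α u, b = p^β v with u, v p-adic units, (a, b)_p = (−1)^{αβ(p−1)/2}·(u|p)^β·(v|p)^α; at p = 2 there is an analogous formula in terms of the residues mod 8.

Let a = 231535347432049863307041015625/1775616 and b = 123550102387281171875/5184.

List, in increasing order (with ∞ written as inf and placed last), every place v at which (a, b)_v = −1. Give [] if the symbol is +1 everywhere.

[3, 29]

(a, b) ≡ (10374, 43355) mod (ℚ^×)²; places V = {2, 3, 5, 7, 13, 17, 19, 23, 29, ∞}.
(a,b)_5: α=10, u≡1; β=7, v≡1 (mod 5); (1|5)=+1, (1|5)=+1; sign (−1)^0·+1^7·+1^10 = +1.
(a,b)_29: α=2, u≡21; β=1, v≡13 (mod 29); (21|29)=-1, (13|29)=+1; sign (−1)^0·-1^1·+1^2 = -1.
(a,b)_19: α=5, u≡18; β=4, v≡4 (mod 19); (18|19)=-1, (4|19)=+1; sign (−1)^0·-1^4·+1^5 = +1.
(a,b)_7: α=3, u≡6; β=2, v≡2 (mod 7); (6|7)=-1, (2|7)=+1; sign (−1)^0·-1^2·+1^3 = +1.
(a,b)_3: α=-1, u≡2; β=-4, v≡2 (mod 3); (2|3)=-1, (2|3)=-1; sign (−1)^0·-1^-4·-1^-1 = -1.
(a,b)_2: α=-11, β=-6; u≡3, v≡3 (mod 8); ε(u)ε(v)=1·1, αω(v)=-11·1, βω(u)=-6·1; sum ≡ 0  ⇒  +1.
(a,b)_13: α=7, u≡2; β=5, v≡2 (mod 13); (2|13)=-1, (2|13)=-1; sign (−1)^0·-1^5·-1^7 = +1.
(a,b)_∞: sgn(10374)=+, sgn(43355)=+, so +1.
(a,b)_23: α=2, u≡4; β=1, v≡17 (mod 23); (4|23)=+1, (17|23)=-1; sign (−1)^0·+1^1·-1^2 = +1.
(a,b)_17: α=-2, u≡9; β=0, v≡14 (mod 17); (9|17)=+1, (14|17)=-1; sign (−1)^0·+1^0·-1^-2 = +1.
|Ram(10374, 43355)| = 2, even; anisotropic at {3, 29}.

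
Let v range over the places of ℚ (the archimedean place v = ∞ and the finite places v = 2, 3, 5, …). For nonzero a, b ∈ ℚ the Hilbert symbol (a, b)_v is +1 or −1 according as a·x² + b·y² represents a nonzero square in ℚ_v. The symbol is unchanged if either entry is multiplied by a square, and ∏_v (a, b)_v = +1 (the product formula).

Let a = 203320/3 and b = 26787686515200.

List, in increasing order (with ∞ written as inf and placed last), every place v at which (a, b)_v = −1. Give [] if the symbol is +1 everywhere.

[2, 3, 5, 13]

Mod squares: a ≡ 152490, b ≡ 2. Check v ∈ {∞, 2, 3, 5, 13, 17, 23}.
v=23: a=23^1·(≡18), b=23^2·(≡3) mod 23; (18|23)=+1, (3|23)=+1; (−1)^{1·2·11}·(+1)^2·(+1)^1 = +1.
v=13: a=13^1·(≡9), b=13^2·(≡11) mod 13; (9|13)=+1, (11|13)=-1; (−1)^{1·2·6}·(+1)^2·(-1)^1 = -1.
v=2: v_2(a)=3, v_2(b)=9; units ≡ 5, 1 (mod 8); ε·ε+αω+βω = 0·0+3·0+9·1 ≡ 1  ⇒  (a,b)_2 = -1.
v=∞: 152490 > 0 and 2 > 0  ⇒  (a,b)_∞ = +1.
v=5: a=5^1·(≡3), b=5^2·(≡3) mod 5; (3|5)=-1, (3|5)=-1; (−1)^{1·2·2}·(-1)^2·(-1)^1 = -1.
v=3: a=3^-1·(≡1), b=3^4·(≡2) mod 3; (1|3)=+1, (2|3)=-1; (−1)^{-1·4·1}·(+1)^4·(-1)^-1 = -1.
v=17: a=17^1·(≡3), b=17^2·(≡9) mod 17; (3|17)=-1, (9|17)=+1; (−1)^{1·2·8}·(-1)^2·(+1)^1 = +1.
(152490, 2 / ℚ) ramifies at {2, 3, 5, 13}: a division algebra.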